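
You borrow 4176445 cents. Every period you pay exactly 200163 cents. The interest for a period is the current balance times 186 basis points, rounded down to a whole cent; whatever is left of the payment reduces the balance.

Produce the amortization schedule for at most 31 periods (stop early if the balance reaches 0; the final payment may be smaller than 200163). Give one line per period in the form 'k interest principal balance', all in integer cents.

1. interest=⌊4176445·186/10000⌋=77681; principal=200163-77681=122482; balance=4176445-122482=4053963
2. interest=⌊4053963·186/10000⌋=75403; principal=200163-75403=124760; balance=4053963-124760=3929203
3. interest=⌊3929203·186/10000⌋=73083; principal=200163-73083=127080; balance=3929203-127080=3802123
4. interest=⌊3802123·186/10000⌋=70719; principal=200163-70719=129444; balance=3802123-129444=3672679
5. interest=⌊3672679·186/10000⌋=68311; principal=200163-68311=131852; balance=3672679-131852=3540827
6. interest=⌊3540827·186/10000⌋=65859; principal=200163-65859=134304; balance=3540827-134304=3406523
7. interest=⌊3406523·186/10000⌋=63361; principal=200163-63361=136802; balance=3406523-136802=3269721
8. interest=⌊3269721·186/10000⌋=60816; principal=200163-60816=139347; balance=3269721-139347=3130374
9. interest=⌊3130374·186/10000⌋=58224; principal=200163-58224=141939; balance=3130374-141939=2988435
10. interest=⌊2988435·186/10000⌋=55584; principal=200163-55584=144579; balance=2988435-144579=2843856
11. interest=⌊2843856·186/10000⌋=52895; principal=200163-52895=147268; balance=2843856-147268=2696588
12. interest=⌊2696588·186/10000⌋=50156; principal=200163-50156=150007; balance=2696588-150007=2546581
13. interest=⌊2546581·186/10000⌋=47366; principal=200163-47366=152797; balance=2546581-152797=2393784
14. interest=⌊2393784·186/10000⌋=44524; principal=200163-44524=155639; balance=2393784-155639=2238145
15. interest=⌊2238145·186/10000⌋=41629; principal=200163-41629=158534; balance=2238145-158534=2079611
16. interest=⌊2079611·186/10000⌋=38680; principal=200163-38680=161483; balance=2079611-161483=1918128
17. interest=⌊1918128·186/10000⌋=35677; principal=200163-35677=164486; balance=1918128-164486=1753642
18. interest=⌊1753642·186/10000⌋=32617; principal=200163-32617=167546; balance=1753642-167546=1586096
19. interest=⌊1586096·186/10000⌋=29501; principal=200163-29501=170662; balance=1586096-170662=1415434
20. interest=⌊1415434·186/10000⌋=26327; principal=200163-26327=173836; balance=1415434-173836=1241598
21. interest=⌊1241598·186/10000⌋=23093; principal=200163-23093=177070; balance=1241598-177070=1064528
22. interest=⌊1064528·186/10000⌋=19800; principal=200163-19800=180363; balance=1064528-180363=884165
23. interest=⌊884165·186/10000⌋=16445; principal=200163-16445=183718; balance=884165-183718=700447
24. interest=⌊700447·186/10000⌋=13028; principal=200163-13028=187135; balance=700447-187135=513312
25. interest=⌊513312·186/10000⌋=9547; principal=200163-9547=190616; balance=513312-190616=322696
26. interest=⌊322696·186/10000⌋=6002; principal=200163-6002=194161; balance=322696-194161=128535
27. interest=⌊128535·186/10000⌋=2390; principal=min(200163-2390,128535)=128535; balance=128535-128535=0

1 77681 122482 4053963
2 75403 124760 3929203
3 73083 127080 3802123
4 70719 129444 3672679
5 68311 131852 3540827
6 65859 134304 3406523
7 63361 136802 3269721
8 60816 139347 3130374
9 58224 141939 2988435
10 55584 144579 2843856
11 52895 147268 2696588
12 50156 150007 2546581
13 47366 152797 2393784
14 44524 155639 2238145
15 41629 158534 2079611
16 38680 161483 1918128
17 35677 164486 1753642
18 32617 167546 1586096
19 29501 170662 1415434
20 26327 173836 1241598
21 23093 177070 1064528
22 19800 180363 884165
23 16445 183718 700447
24 13028 187135 513312
25 9547 190616 322696
26 6002 194161 128535
27 2390 128535 0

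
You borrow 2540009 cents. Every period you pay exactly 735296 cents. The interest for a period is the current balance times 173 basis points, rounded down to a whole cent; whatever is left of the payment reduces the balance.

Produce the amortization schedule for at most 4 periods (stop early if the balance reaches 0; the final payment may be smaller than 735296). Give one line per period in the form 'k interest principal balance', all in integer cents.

1. interest=⌊2540009·173/10000⌋=43942; principal=735296-43942=691354; balance=2540009-691354=1848655
2. interest=⌊1848655·173/10000⌋=31981; principal=735296-31981=703315; balance=1848655-703315=1145340
3. interest=⌊1145340·173/10000⌋=19814; principal=735296-19814=715482; balance=1145340-715482=429858
4. interest=⌊429858·173/10000⌋=7436; principal=min(735296-7436,429858)=429858; balance=429858-429858=0

1 43942 691354 1848655
2 31981 703315 1145340
3 19814 715482 429858
4 7436 429858 0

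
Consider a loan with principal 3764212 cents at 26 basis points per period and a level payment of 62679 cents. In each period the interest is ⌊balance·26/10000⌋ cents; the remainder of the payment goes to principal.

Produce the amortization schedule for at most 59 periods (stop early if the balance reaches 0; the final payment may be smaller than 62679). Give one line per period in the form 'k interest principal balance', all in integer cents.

1. interest=⌊3764212·26/10000⌋=9786; principal=62679-9786=52893; balance=3764212-52893=3711319
2. interest=⌊3711319·26/10000⌋=9649; principal=62679-9649=53030; balance=3711319-53030=3658289
3. interest=⌊3658289·26/10000⌋=9511; principal=62679-9511=53168; balance=3658289-53168=3605121
4. interest=⌊3605121·26/10000⌋=9373; principal=62679-9373=53306; balance=3605121-53306=3551815
5. interest=⌊3551815·26/10000⌋=9234; principal=62679-9234=53445; balance=3551815-53445=3498370
6. interest=⌊3498370·26/10000⌋=9095; principal=62679-9095=53584; balance=3498370-53584=3444786
7. interest=⌊3444786·26/10000⌋=8956; principal=62679-8956=53723; balance=3444786-53723=3391063
8. interest=⌊3391063·26/10000⌋=8816; principal=62679-8816=53863; balance=3391063-53863=3337200
9. interest=⌊3337200·26/10000⌋=8676; principal=62679-8676=54003; balance=3337200-54003=3283197
10. interest=⌊3283197·26/10000⌋=8536; principal=62679-8536=54143; balance=3283197-54143=3229054
11. interest=⌊3229054·26/10000⌋=8395; principal=62679-8395=54284; balance=3229054-54284=3174770
12. interest=⌊3174770·26/10000⌋=8254; principal=62679-8254=54425; balance=3174770-54425=3120345
13. interest=⌊3120345·26/10000⌋=8112; principal=62679-8112=54567; balance=3120345-54567=3065778
14. interest=⌊3065778·26/10000⌋=7971; principal=62679-7971=54708; balance=3065778-54708=3011070
15. interest=⌊3011070·26/10000⌋=7828; principal=62679-7828=54851; balance=3011070-54851=2956219
16. interest=⌊2956219·26/10000⌋=7686; principal=62679-7686=54993; balance=2956219-54993=2901226
17. interest=⌊2901226·26/10000⌋=7543; principal=62679-7543=55136; balance=2901226-55136=2846090
18. interest=⌊2846090·26/10000⌋=7399; principal=62679-7399=55280; balance=2846090-55280=2790810
19. interest=⌊2790810·26/10000⌋=7256; principal=62679-7256=55423; balance=2790810-55423=2735387
20. interest=⌊2735387·26/10000⌋=7112; principal=62679-7112=55567; balance=2735387-55567=2679820
21. interest=⌊2679820·26/10000⌋=6967; principal=62679-6967=55712; balance=2679820-55712=2624108
22. interest=⌊2624108·26/10000⌋=6822; principal=62679-6822=55857; balance=2624108-55857=2568251
23. interest=⌊2568251·26/10000⌋=6677; principal=62679-6677=56002; balance=2568251-56002=2512249
24. interest=⌊2512249·26/10000⌋=6531; principal=62679-6531=56148; balance=2512249-56148=2456101
25. interest=⌊2456101·26/10000⌋=6385; principal=62679-6385=56294; balance=2456101-56294=2399807
26. interest=⌊2399807·26/10000⌋=6239; principal=62679-6239=56440; balance=2399807-56440=2343367
27. interest=⌊2343367·26/10000⌋=6092; principal=62679-6092=56587; balance=2343367-56587=2286780
28. interest=⌊2286780·26/10000⌋=5945; principal=62679-5945=56734; balance=2286780-56734=2230046
29. interest=⌊2230046·26/10000⌋=5798; principal=62679-5798=56881; balance=2230046-56881=2173165
30. interest=⌊2173165·26/10000⌋=5650; principal=62679-5650=57029; balance=2173165-57029=2116136
31. interest=⌊2116136·26/10000⌋=5501; principal=62679-5501=57178; balance=2116136-57178=2058958
32. interest=⌊2058958·26/10000⌋=5353; principal=62679-5353=57326; balance=2058958-57326=2001632
33. interest=⌊2001632·26/10000⌋=5204; principal=62679-5204=57475; balance=2001632-57475=1944157
34. interest=⌊1944157·26/10000⌋=5054; principal=62679-5054=57625; balance=1944157-57625=1886532
35. interest=⌊1886532·26/10000⌋=4904; principal=62679-4904=57775; balance=1886532-57775=1828757
36. interest=⌊1828757·26/10000⌋=4754; principal=62679-4754=57925; balance=1828757-57925=1770832
37. interest=⌊1770832·26/10000⌋=4604; principal=62679-4604=58075; balance=1770832-58075=1712757
38. interest=⌊1712757·26/10000⌋=4453; principal=62679-4453=58226; balance=1712757-58226=1654531
39. interest=⌊1654531·26/10000⌋=4301; principal=62679-4301=58378; balance=1654531-58378=1596153
40. interest=⌊1596153·26/10000⌋=4149; principal=62679-4149=58530; balance=1596153-58530=1537623
41. interest=⌊1537623·26/10000⌋=3997; principal=62679-3997=58682; balance=1537623-58682=1478941
42. interest=⌊1478941·26/10000⌋=3845; principal=62679-3845=58834; balance=1478941-58834=1420107
43. interest=⌊1420107·26/10000⌋=3692; principal=62679-3692=58987; balance=1420107-58987=1361120
44. interest=⌊1361120·26/10000⌋=3538; principal=62679-3538=59141; balance=1361120-59141=1301979
45. interest=⌊1301979·26/10000⌋=3385; principal=62679-3385=59294; balance=1301979-59294=1242685
46. interest=⌊1242685·26/10000⌋=3230; principal=62679-3230=59449; balance=1242685-59449=1183236
47. interest=⌊1183236·26/10000⌋=3076; principal=62679-3076=59603; balance=1183236-59603=1123633
48. interest=⌊1123633·26/10000⌋=2921; principal=62679-2921=59758; balance=1123633-59758=1063875
49. interest=⌊1063875·26/10000⌋=2766; principal=62679-2766=59913; balance=1063875-59913=1003962
50. interest=⌊1003962·26/10000⌋=2610; principal=62679-2610=60069; balance=1003962-60069=943893
51. interest=⌊943893·26/10000⌋=2454; principal=62679-2454=60225; balance=943893-60225=883668
52. interest=⌊883668·26/10000⌋=2297; principal=62679-2297=60382; balance=883668-60382=823286
53. interest=⌊823286·26/10000⌋=2140; principal=62679-2140=60539; balance=823286-60539=762747
54. interest=⌊762747·26/10000⌋=1983; principal=62679-1983=60696; balance=762747-60696=702051
55. interest=⌊702051·26/10000⌋=1825; principal=62679-1825=60854; balance=702051-60854=641197
56. interest=⌊641197·26/10000⌋=1667; principal=62679-1667=61012; balance=641197-61012=580185
57. interest=⌊580185·26/10000⌋=1508; principal=62679-1508=61171; balance=580185-61171=519014
58. interest=⌊519014·26/10000⌋=1349; principal=62679-1349=61330; balance=519014-61330=457684
59. interest=⌊457684·26/10000⌋=1189; principal=62679-1189=61490; balance=457684-61490=396194

1 9786 52893 3711319
2 9649 53030 3658289
3 9511 53168 3605121
4 9373 53306 3551815
5 9234 53445 3498370
6 9095 53584 3444786
7 8956 53723 3391063
8 8816 53863 3337200
9 8676 54003 3283197
10 8536 54143 3229054
11 8395 54284 3174770
12 8254 54425 3120345
13 8112 54567 3065778
14 7971 54708 3011070
15 7828 54851 2956219
16 7686 54993 2901226
17 7543 55136 2846090
18 7399 55280 2790810
19 7256 55423 2735387
20 7112 55567 2679820
21 6967 55712 2624108
22 6822 55857 2568251
23 6677 56002 2512249
24 6531 56148 2456101
25 6385 56294 2399807
26 6239 56440 2343367
27 6092 56587 2286780
28 5945 56734 2230046
29 5798 56881 2173165
30 5650 57029 2116136
31 5501 57178 2058958
32 5353 57326 2001632
33 5204 57475 1944157
34 5054 57625 1886532
35 4904 57775 1828757
36 4754 57925 1770832
37 4604 58075 1712757
38 4453 58226 1654531
39 4301 58378 1596153
40 4149 58530 1537623
41 3997 58682 1478941
42 3845 58834 1420107
43 3692 58987 1361120
44 3538 59141 1301979
45 3385 59294 1242685
46 3230 59449 1183236
47 3076 59603 1123633
48 2921 59758 1063875
49 2766 59913 1003962
50 2610 60069 943893
51 2454 60225 883668
52 2297 60382 823286
53 2140 60539 762747
54 1983 60696 702051
55 1825 60854 641197
56 1667 61012 580185
57 1508 61171 519014
58 1349 61330 457684
59 1189 61490 396194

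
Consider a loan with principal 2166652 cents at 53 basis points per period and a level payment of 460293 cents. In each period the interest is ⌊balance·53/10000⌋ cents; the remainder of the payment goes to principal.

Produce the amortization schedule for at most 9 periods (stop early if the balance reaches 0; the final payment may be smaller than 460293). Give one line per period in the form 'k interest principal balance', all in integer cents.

1 11483 448810 1717842
2 9104 451189 1266653
3 6713 453580 813073
4 4309 455984 357089
5 1892 357089 0

1. interest=⌊2166652·53/10000⌋=11483; principal=460293-11483=448810; balance=2166652-448810=1717842
2. interest=⌊1717842·53/10000⌋=9104; principal=460293-9104=451189; balance=1717842-451189=1266653
3. interest=⌊1266653·53/10000⌋=6713; principal=460293-6713=453580; balance=1266653-453580=813073
4. interest=⌊813073·53/10000⌋=4309; principal=460293-4309=455984; balance=813073-455984=357089
5. interest=⌊357089·53/10000⌋=1892; principal=min(460293-1892,357089)=357089; balance=357089-357089=0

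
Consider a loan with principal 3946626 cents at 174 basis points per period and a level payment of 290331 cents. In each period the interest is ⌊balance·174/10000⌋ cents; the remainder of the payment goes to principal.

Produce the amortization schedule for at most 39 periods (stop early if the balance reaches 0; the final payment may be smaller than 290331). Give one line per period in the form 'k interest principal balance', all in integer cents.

1 68671 221660 3724966
2 64814 225517 3499449
3 60890 229441 3270008
4 56898 233433 3036575
5 52836 237495 2799080
6 48703 241628 2557452
7 44499 245832 2311620
8 40222 250109 2061511
9 35870 254461 1807050
10 31442 258889 1548161
11 26938 263393 1284768
12 22354 267977 1016791
13 17692 272639 744152
14 12948 277383 466769
15 8121 282210 184559
16 3211 184559 0

1. interest=⌊3946626·174/10000⌋=68671; principal=290331-68671=221660; balance=3946626-221660=3724966
2. interest=⌊3724966·174/10000⌋=64814; principal=290331-64814=225517; balance=3724966-225517=3499449
3. interest=⌊3499449·174/10000⌋=60890; principal=290331-60890=229441; balance=3499449-229441=3270008
4. interest=⌊3270008·174/10000⌋=56898; principal=290331-56898=233433; balance=3270008-233433=3036575
5. interest=⌊3036575·174/10000⌋=52836; principal=290331-52836=237495; balance=3036575-237495=2799080
6. interest=⌊2799080·174/10000⌋=48703; principal=290331-48703=241628; balance=2799080-241628=2557452
7. interest=⌊2557452·174/10000⌋=44499; principal=290331-44499=245832; balance=2557452-245832=2311620
8. interest=⌊2311620·174/10000⌋=40222; principal=290331-40222=250109; balance=2311620-250109=2061511
9. interest=⌊2061511·174/10000⌋=35870; principal=290331-35870=254461; balance=2061511-254461=1807050
10. interest=⌊1807050·174/10000⌋=31442; principal=290331-31442=258889; balance=1807050-258889=1548161
11. interest=⌊1548161·174/10000⌋=26938; principal=290331-26938=263393; balance=1548161-263393=1284768
12. interest=⌊1284768·174/10000⌋=22354; principal=290331-22354=267977; balance=1284768-267977=1016791
13. interest=⌊1016791·174/10000⌋=17692; principal=290331-17692=272639; balance=1016791-272639=744152
14. interest=⌊744152·174/10000⌋=12948; principal=290331-12948=277383; balance=744152-277383=466769
15. interest=⌊466769·174/10000⌋=8121; principal=290331-8121=282210; balance=466769-282210=184559
16. interest=⌊184559·174/10000⌋=3211; principal=min(290331-3211,184559)=184559; balance=184559-184559=0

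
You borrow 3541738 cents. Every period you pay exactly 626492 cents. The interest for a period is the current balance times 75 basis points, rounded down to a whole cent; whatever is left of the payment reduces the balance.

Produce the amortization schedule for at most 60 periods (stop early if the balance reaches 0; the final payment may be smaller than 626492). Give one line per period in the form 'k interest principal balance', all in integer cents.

1. interest=⌊3541738·75/10000⌋=26563; principal=626492-26563=599929; balance=3541738-599929=2941809
2. interest=⌊2941809·75/10000⌋=22063; principal=626492-22063=604429; balance=2941809-604429=2337380
3. interest=⌊2337380·75/10000⌋=17530; principal=626492-17530=608962; balance=2337380-608962=1728418
4. interest=⌊1728418·75/10000⌋=12963; principal=626492-12963=613529; balance=1728418-613529=1114889
5. interest=⌊1114889·75/10000⌋=8361; principal=626492-8361=618131; balance=1114889-618131=496758
6. interest=⌊496758·75/10000⌋=3725; principal=min(626492-3725,496758)=496758; balance=496758-496758=0

1 26563 599929 2941809
2 22063 604429 2337380
3 17530 608962 1728418
4 12963 613529 1114889
5 8361 618131 496758
6 3725 496758 0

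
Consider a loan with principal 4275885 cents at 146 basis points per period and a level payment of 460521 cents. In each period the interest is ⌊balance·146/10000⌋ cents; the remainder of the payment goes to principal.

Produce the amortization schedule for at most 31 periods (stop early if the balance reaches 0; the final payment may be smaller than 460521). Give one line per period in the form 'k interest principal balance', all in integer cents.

1 62427 398094 3877791
2 56615 403906 3473885
3 50718 409803 3064082
4 44735 415786 2648296
5 38665 421856 2226440
6 32506 428015 1798425
7 26257 434264 1364161
8 19916 440605 923556
9 13483 447038 476518
10 6957 453564 22954
11 335 22954 0

1. interest=⌊4275885·146/10000⌋=62427; principal=460521-62427=398094; balance=4275885-398094=3877791
2. interest=⌊3877791·146/10000⌋=56615; principal=460521-56615=403906; balance=3877791-403906=3473885
3. interest=⌊3473885·146/10000⌋=50718; principal=460521-50718=409803; balance=3473885-409803=3064082
4. interest=⌊3064082·146/10000⌋=44735; principal=460521-44735=415786; balance=3064082-415786=2648296
5. interest=⌊2648296·146/10000⌋=38665; principal=460521-38665=421856; balance=2648296-421856=2226440
6. interest=⌊2226440·146/10000⌋=32506; principal=460521-32506=428015; balance=2226440-428015=1798425
7. interest=⌊1798425·146/10000⌋=26257; principal=460521-26257=434264; balance=1798425-434264=1364161
8. interest=⌊1364161·146/10000⌋=19916; principal=460521-19916=440605; balance=1364161-440605=923556
9. interest=⌊923556·146/10000⌋=13483; principal=460521-13483=447038; balance=923556-447038=476518
10. interest=⌊476518·146/10000⌋=6957; principal=460521-6957=453564; balance=476518-453564=22954
11. interest=⌊22954·146/10000⌋=335; principal=min(460521-335,22954)=22954; balance=22954-22954=0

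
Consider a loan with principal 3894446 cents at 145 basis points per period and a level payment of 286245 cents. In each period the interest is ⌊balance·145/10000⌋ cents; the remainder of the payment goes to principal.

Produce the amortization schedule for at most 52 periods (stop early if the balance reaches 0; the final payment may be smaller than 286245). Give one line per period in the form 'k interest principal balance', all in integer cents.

1 56469 229776 3664670
2 53137 233108 3431562
3 49757 236488 3195074
4 46328 239917 2955157
5 42849 243396 2711761
6 39320 246925 2464836
7 35740 250505 2214331
8 32107 254138 1960193
9 28422 257823 1702370
10 24684 261561 1440809
11 20891 265354 1175455
12 17044 269201 906254
13 13140 273105 633149
14 9180 277065 356084
15 5163 281082 75002
16 1087 75002 0

1. interest=⌊3894446·145/10000⌋=56469; principal=286245-56469=229776; balance=3894446-229776=3664670
2. interest=⌊3664670·145/10000⌋=53137; principal=286245-53137=233108; balance=3664670-233108=3431562
3. interest=⌊3431562·145/10000⌋=49757; principal=286245-49757=236488; balance=3431562-236488=3195074
4. interest=⌊3195074·145/10000⌋=46328; principal=286245-46328=239917; balance=3195074-239917=2955157
5. interest=⌊2955157·145/10000⌋=42849; principal=286245-42849=243396; balance=2955157-243396=2711761
6. interest=⌊2711761·145/10000⌋=39320; principal=286245-39320=246925; balance=2711761-246925=2464836
7. interest=⌊2464836·145/10000⌋=35740; principal=286245-35740=250505; balance=2464836-250505=2214331
8. interest=⌊2214331·145/10000⌋=32107; principal=286245-32107=254138; balance=2214331-254138=1960193
9. interest=⌊1960193·145/10000⌋=28422; principal=286245-28422=257823; balance=1960193-257823=1702370
10. interest=⌊1702370·145/10000⌋=24684; principal=286245-24684=261561; balance=1702370-261561=1440809
11. interest=⌊1440809·145/10000⌋=20891; principal=286245-20891=265354; balance=1440809-265354=1175455
12. interest=⌊1175455·145/10000⌋=17044; principal=286245-17044=269201; balance=1175455-269201=906254
13. interest=⌊906254·145/10000⌋=13140; principal=286245-13140=273105; balance=906254-273105=633149
14. interest=⌊633149·145/10000⌋=9180; principal=286245-9180=277065; balance=633149-277065=356084
15. interest=⌊356084·145/10000⌋=5163; principal=286245-5163=281082; balance=356084-281082=75002
16. interest=⌊75002·145/10000⌋=1087; principal=min(286245-1087,75002)=75002; balance=75002-75002=0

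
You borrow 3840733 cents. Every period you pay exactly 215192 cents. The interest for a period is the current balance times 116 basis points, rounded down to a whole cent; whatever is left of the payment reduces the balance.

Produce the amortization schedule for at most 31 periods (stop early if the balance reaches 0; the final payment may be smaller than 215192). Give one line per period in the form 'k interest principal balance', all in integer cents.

1 44552 170640 3670093
2 42573 172619 3497474
3 40570 174622 3322852
4 38545 176647 3146205
5 36495 178697 2967508
6 34423 180769 2786739
7 32326 182866 2603873
8 30204 184988 2418885
9 28059 187133 2231752
10 25888 189304 2042448
11 23692 191500 1850948
12 21470 193722 1657226
13 19223 195969 1461257
14 16950 198242 1263015
15 14650 200542 1062473
16 12324 202868 859605
17 9971 205221 654384
18 7590 207602 446782
19 5182 210010 236772
20 2746 212446 24326
21 282 24326 0

1. interest=⌊3840733·116/10000⌋=44552; principal=215192-44552=170640; balance=3840733-170640=3670093
2. interest=⌊3670093·116/10000⌋=42573; principal=215192-42573=172619; balance=3670093-172619=3497474
3. interest=⌊3497474·116/10000⌋=40570; principal=215192-40570=174622; balance=3497474-174622=3322852
4. interest=⌊3322852·116/10000⌋=38545; principal=215192-38545=176647; balance=3322852-176647=3146205
5. interest=⌊3146205·116/10000⌋=36495; principal=215192-36495=178697; balance=3146205-178697=2967508
6. interest=⌊2967508·116/10000⌋=34423; principal=215192-34423=180769; balance=2967508-180769=2786739
7. interest=⌊2786739·116/10000⌋=32326; principal=215192-32326=182866; balance=2786739-182866=2603873
8. interest=⌊2603873·116/10000⌋=30204; principal=215192-30204=184988; balance=2603873-184988=2418885
9. interest=⌊2418885·116/10000⌋=28059; principal=215192-28059=187133; balance=2418885-187133=2231752
10. interest=⌊2231752·116/10000⌋=25888; principal=215192-25888=189304; balance=2231752-189304=2042448
11. interest=⌊2042448·116/10000⌋=23692; principal=215192-23692=191500; balance=2042448-191500=1850948
12. interest=⌊1850948·116/10000⌋=21470; principal=215192-21470=193722; balance=1850948-193722=1657226
13. interest=⌊1657226·116/10000⌋=19223; principal=215192-19223=195969; balance=1657226-195969=1461257
14. interest=⌊1461257·116/10000⌋=16950; principal=215192-16950=198242; balance=1461257-198242=1263015
15. interest=⌊1263015·116/10000⌋=14650; principal=215192-14650=200542; balance=1263015-200542=1062473
16. interest=⌊1062473·116/10000⌋=12324; principal=215192-12324=202868; balance=1062473-202868=859605
17. interest=⌊859605·116/10000⌋=9971; principal=215192-9971=205221; balance=859605-205221=654384
18. interest=⌊654384·116/10000⌋=7590; principal=215192-7590=207602; balance=654384-207602=446782
19. interest=⌊446782·116/10000⌋=5182; principal=215192-5182=210010; balance=446782-210010=236772
20. interest=⌊236772·116/10000⌋=2746; principal=215192-2746=212446; balance=236772-212446=24326
21. interest=⌊24326·116/10000⌋=282; principal=min(215192-282,24326)=24326; balance=24326-24326=0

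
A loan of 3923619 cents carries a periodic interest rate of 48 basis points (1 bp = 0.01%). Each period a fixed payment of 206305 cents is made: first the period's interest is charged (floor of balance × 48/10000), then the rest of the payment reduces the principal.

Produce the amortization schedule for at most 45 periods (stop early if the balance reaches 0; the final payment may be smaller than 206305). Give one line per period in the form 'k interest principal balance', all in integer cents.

1 18833 187472 3736147
2 17933 188372 3547775
3 17029 189276 3358499
4 16120 190185 3168314
5 15207 191098 2977216
6 14290 192015 2785201
7 13368 192937 2592264
8 12442 193863 2398401
9 11512 194793 2203608
10 10577 195728 2007880
11 9637 196668 1811212
12 8693 197612 1613600
13 7745 198560 1415040
14 6792 199513 1215527
15 5834 200471 1015056
16 4872 201433 813623
17 3905 202400 611223
18 2933 203372 407851
19 1957 204348 203503
20 976 203503 0

1. interest=⌊3923619·48/10000⌋=18833; principal=206305-18833=187472; balance=3923619-187472=3736147
2. interest=⌊3736147·48/10000⌋=17933; principal=206305-17933=188372; balance=3736147-188372=3547775
3. interest=⌊3547775·48/10000⌋=17029; principal=206305-17029=189276; balance=3547775-189276=3358499
4. interest=⌊3358499·48/10000⌋=16120; principal=206305-16120=190185; balance=3358499-190185=3168314
5. interest=⌊3168314·48/10000⌋=15207; principal=206305-15207=191098; balance=3168314-191098=2977216
6. interest=⌊2977216·48/10000⌋=14290; principal=206305-14290=192015; balance=2977216-192015=2785201
7. interest=⌊2785201·48/10000⌋=13368; principal=206305-13368=192937; balance=2785201-192937=2592264
8. interest=⌊2592264·48/10000⌋=12442; principal=206305-12442=193863; balance=2592264-193863=2398401
9. interest=⌊2398401·48/10000⌋=11512; principal=206305-11512=194793; balance=2398401-194793=2203608
10. interest=⌊2203608·48/10000⌋=10577; principal=206305-10577=195728; balance=2203608-195728=2007880
11. interest=⌊2007880·48/10000⌋=9637; principal=206305-9637=196668; balance=2007880-196668=1811212
12. interest=⌊1811212·48/10000⌋=8693; principal=206305-8693=197612; balance=1811212-197612=1613600
13. interest=⌊1613600·48/10000⌋=7745; principal=206305-7745=198560; balance=1613600-198560=1415040
14. interest=⌊1415040·48/10000⌋=6792; principal=206305-6792=199513; balance=1415040-199513=1215527
15. interest=⌊1215527·48/10000⌋=5834; principal=206305-5834=200471; balance=1215527-200471=1015056
16. interest=⌊1015056·48/10000⌋=4872; principal=206305-4872=201433; balance=1015056-201433=813623
17. interest=⌊813623·48/10000⌋=3905; principal=206305-3905=202400; balance=813623-202400=611223
18. interest=⌊611223·48/10000⌋=2933; principal=206305-2933=203372; balance=611223-203372=407851
19. interest=⌊407851·48/10000⌋=1957; principal=206305-1957=204348; balance=407851-204348=203503
20. interest=⌊203503·48/10000⌋=976; principal=min(206305-976,203503)=203503; balance=203503-203503=0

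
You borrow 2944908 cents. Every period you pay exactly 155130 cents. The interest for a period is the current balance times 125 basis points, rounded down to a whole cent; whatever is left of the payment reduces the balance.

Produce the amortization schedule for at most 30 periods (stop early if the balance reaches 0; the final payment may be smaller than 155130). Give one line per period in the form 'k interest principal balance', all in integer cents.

1. interest=⌊2944908·125/10000⌋=36811; principal=155130-36811=118319; balance=2944908-118319=2826589
2. interest=⌊2826589·125/10000⌋=35332; principal=155130-35332=119798; balance=2826589-119798=2706791
3. interest=⌊2706791·125/10000⌋=33834; principal=155130-33834=121296; balance=2706791-121296=2585495
4. interest=⌊2585495·125/10000⌋=32318; principal=155130-32318=122812; balance=2585495-122812=2462683
5. interest=⌊2462683·125/10000⌋=30783; principal=155130-30783=124347; balance=2462683-124347=2338336
6. interest=⌊2338336·125/10000⌋=29229; principal=155130-29229=125901; balance=2338336-125901=2212435
7. interest=⌊2212435·125/10000⌋=27655; principal=155130-27655=127475; balance=2212435-127475=2084960
8. interest=⌊2084960·125/10000⌋=26062; principal=155130-26062=129068; balance=2084960-129068=1955892
9. interest=⌊1955892·125/10000⌋=24448; principal=155130-24448=130682; balance=1955892-130682=1825210
10. interest=⌊1825210·125/10000⌋=22815; principal=155130-22815=132315; balance=1825210-132315=1692895
11. interest=⌊1692895·125/10000⌋=21161; principal=155130-21161=133969; balance=1692895-133969=1558926
12. interest=⌊1558926·125/10000⌋=19486; principal=155130-19486=135644; balance=1558926-135644=1423282
13. interest=⌊1423282·125/10000⌋=17791; principal=155130-17791=137339; balance=1423282-137339=1285943
14. interest=⌊1285943·125/10000⌋=16074; principal=155130-16074=139056; balance=1285943-139056=1146887
15. interest=⌊1146887·125/10000⌋=14336; principal=155130-14336=140794; balance=1146887-140794=1006093
16. interest=⌊1006093·125/10000⌋=12576; principal=155130-12576=142554; balance=1006093-142554=863539
17. interest=⌊863539·125/10000⌋=10794; principal=155130-10794=144336; balance=863539-144336=719203
18. interest=⌊719203·125/10000⌋=8990; principal=155130-8990=146140; balance=719203-146140=573063
19. interest=⌊573063·125/10000⌋=7163; principal=155130-7163=147967; balance=573063-147967=425096
20. interest=⌊425096·125/10000⌋=5313; principal=155130-5313=149817; balance=425096-149817=275279
21. interest=⌊275279·125/10000⌋=3440; principal=155130-3440=151690; balance=275279-151690=123589
22. interest=⌊123589·125/10000⌋=1544; principal=min(155130-1544,123589)=123589; balance=123589-123589=0

1 36811 118319 2826589
2 35332 119798 2706791
3 33834 121296 2585495
4 32318 122812 2462683
5 30783 124347 2338336
6 29229 125901 2212435
7 27655 127475 2084960
8 26062 129068 1955892
9 24448 130682 1825210
10 22815 132315 1692895
11 21161 133969 1558926
12 19486 135644 1423282
13 17791 137339 1285943
14 16074 139056 1146887
15 14336 140794 1006093
16 12576 142554 863539
17 10794 144336 719203
18 8990 146140 573063
19 7163 147967 425096
20 5313 149817 275279
21 3440 151690 123589
22 1544 123589 0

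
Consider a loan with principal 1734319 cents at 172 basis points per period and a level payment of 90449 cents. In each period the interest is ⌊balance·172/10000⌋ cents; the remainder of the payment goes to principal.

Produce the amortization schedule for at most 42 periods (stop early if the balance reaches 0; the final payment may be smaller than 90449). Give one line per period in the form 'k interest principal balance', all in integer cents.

1. interest=⌊1734319·172/10000⌋=29830; principal=90449-29830=60619; balance=1734319-60619=1673700
2. interest=⌊1673700·172/10000⌋=28787; principal=90449-28787=61662; balance=1673700-61662=1612038
3. interest=⌊1612038·172/10000⌋=27727; principal=90449-27727=62722; balance=1612038-62722=1549316
4. interest=⌊1549316·172/10000⌋=26648; principal=90449-26648=63801; balance=1549316-63801=1485515
5. interest=⌊1485515·172/10000⌋=25550; principal=90449-25550=64899; balance=1485515-64899=1420616
6. interest=⌊1420616·172/10000⌋=24434; principal=90449-24434=66015; balance=1420616-66015=1354601
7. interest=⌊1354601·172/10000⌋=23299; principal=90449-23299=67150; balance=1354601-67150=1287451
8. interest=⌊1287451·172/10000⌋=22144; principal=90449-22144=68305; balance=1287451-68305=1219146
9. interest=⌊1219146·172/10000⌋=20969; principal=90449-20969=69480; balance=1219146-69480=1149666
10. interest=⌊1149666·172/10000⌋=19774; principal=90449-19774=70675; balance=1149666-70675=1078991
11. interest=⌊1078991·172/10000⌋=18558; principal=90449-18558=71891; balance=1078991-71891=1007100
12. interest=⌊1007100·172/10000⌋=17322; principal=90449-17322=73127; balance=1007100-73127=933973
13. interest=⌊933973·172/10000⌋=16064; principal=90449-16064=74385; balance=933973-74385=859588
14. interest=⌊859588·172/10000⌋=14784; principal=90449-14784=75665; balance=859588-75665=783923
15. interest=⌊783923·172/10000⌋=13483; principal=90449-13483=76966; balance=783923-76966=706957
16. interest=⌊706957·172/10000⌋=12159; principal=90449-12159=78290; balance=706957-78290=628667
17. interest=⌊628667·172/10000⌋=10813; principal=90449-10813=79636; balance=628667-79636=549031
18. interest=⌊549031·172/10000⌋=9443; principal=90449-9443=81006; balance=549031-81006=468025
19. interest=⌊468025·172/10000⌋=8050; principal=90449-8050=82399; balance=468025-82399=385626
20. interest=⌊385626·172/10000⌋=6632; principal=90449-6632=83817; balance=385626-83817=301809
21. interest=⌊301809·172/10000⌋=5191; principal=90449-5191=85258; balance=301809-85258=216551
22. interest=⌊216551·172/10000⌋=3724; principal=90449-3724=86725; balance=216551-86725=129826
23. interest=⌊129826·172/10000⌋=2233; principal=90449-2233=88216; balance=129826-88216=41610
24. interest=⌊41610·172/10000⌋=715; principal=min(90449-715,41610)=41610; balance=41610-41610=0

1 29830 60619 1673700
2 28787 61662 1612038
3 27727 62722 1549316
4 26648 63801 1485515
5 25550 64899 1420616
6 24434 66015 1354601
7 23299 67150 1287451
8 22144 68305 1219146
9 20969 69480 1149666
10 19774 70675 1078991
11 18558 71891 1007100
12 17322 73127 933973
13 16064 74385 859588
14 14784 75665 783923
15 13483 76966 706957
16 12159 78290 628667
17 10813 79636 549031
18 9443 81006 468025
19 8050 82399 385626
20 6632 83817 301809
21 5191 85258 216551
22 3724 86725 129826
23 2233 88216 41610
24 715 41610 0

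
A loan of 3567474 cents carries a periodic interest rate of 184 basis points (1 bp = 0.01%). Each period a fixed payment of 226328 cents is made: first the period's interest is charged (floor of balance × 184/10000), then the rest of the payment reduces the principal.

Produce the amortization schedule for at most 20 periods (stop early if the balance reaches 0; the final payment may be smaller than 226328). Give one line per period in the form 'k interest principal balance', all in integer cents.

1. interest=⌊3567474·184/10000⌋=65641; principal=226328-65641=160687; balance=3567474-160687=3406787
2. interest=⌊3406787·184/10000⌋=62684; principal=226328-62684=163644; balance=3406787-163644=3243143
3. interest=⌊3243143·184/10000⌋=59673; principal=226328-59673=166655; balance=3243143-166655=3076488
4. interest=⌊3076488·184/10000⌋=56607; principal=226328-56607=169721; balance=3076488-169721=2906767
5. interest=⌊2906767·184/10000⌋=53484; principal=226328-53484=172844; balance=2906767-172844=2733923
6. interest=⌊2733923·184/10000⌋=50304; principal=226328-50304=176024; balance=2733923-176024=2557899
7. interest=⌊2557899·184/10000⌋=47065; principal=226328-47065=179263; balance=2557899-179263=2378636
8. interest=⌊2378636·184/10000⌋=43766; principal=226328-43766=182562; balance=2378636-182562=2196074
9. interest=⌊2196074·184/10000⌋=40407; principal=226328-40407=185921; balance=2196074-185921=2010153
10. interest=⌊2010153·184/10000⌋=36986; principal=226328-36986=189342; balance=2010153-189342=1820811
11. interest=⌊1820811·184/10000⌋=33502; principal=226328-33502=192826; balance=1820811-192826=1627985
12. interest=⌊1627985·184/10000⌋=29954; principal=226328-29954=196374; balance=1627985-196374=1431611
13. interest=⌊1431611·184/10000⌋=26341; principal=226328-26341=199987; balance=1431611-199987=1231624
14. interest=⌊1231624·184/10000⌋=22661; principal=226328-22661=203667; balance=1231624-203667=1027957
15. interest=⌊1027957·184/10000⌋=18914; principal=226328-18914=207414; balance=1027957-207414=820543
16. interest=⌊820543·184/10000⌋=15097; principal=226328-15097=211231; balance=820543-211231=609312
17. interest=⌊609312·184/10000⌋=11211; principal=226328-11211=215117; balance=609312-215117=394195
18. interest=⌊394195·184/10000⌋=7253; principal=226328-7253=219075; balance=394195-219075=175120
19. interest=⌊175120·184/10000⌋=3222; principal=min(226328-3222,175120)=175120; balance=175120-175120=0

1 65641 160687 3406787
2 62684 163644 3243143
3 59673 166655 3076488
4 56607 169721 2906767
5 53484 172844 2733923
6 50304 176024 2557899
7 47065 179263 2378636
8 43766 182562 2196074
9 40407 185921 2010153
10 36986 189342 1820811
11 33502 192826 1627985
12 29954 196374 1431611
13 26341 199987 1231624
14 22661 203667 1027957
15 18914 207414 820543
16 15097 211231 609312
17 11211 215117 394195
18 7253 219075 175120
19 3222 175120 0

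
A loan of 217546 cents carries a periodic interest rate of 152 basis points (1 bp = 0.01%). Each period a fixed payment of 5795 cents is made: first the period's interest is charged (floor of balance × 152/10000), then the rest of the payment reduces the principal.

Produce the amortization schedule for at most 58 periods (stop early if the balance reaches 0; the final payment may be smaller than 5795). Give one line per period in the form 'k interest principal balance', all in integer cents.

1 3306 2489 215057
2 3268 2527 212530
3 3230 2565 209965
4 3191 2604 207361
5 3151 2644 204717
6 3111 2684 202033
7 3070 2725 199308
8 3029 2766 196542
9 2987 2808 193734
10 2944 2851 190883
11 2901 2894 187989
12 2857 2938 185051
13 2812 2983 182068
14 2767 3028 179040
15 2721 3074 175966
16 2674 3121 172845
17 2627 3168 169677
18 2579 3216 166461
19 2530 3265 163196
20 2480 3315 159881
21 2430 3365 156516
22 2379 3416 153100
23 2327 3468 149632
24 2274 3521 146111
25 2220 3575 142536
26 2166 3629 138907
27 2111 3684 135223
28 2055 3740 131483
29 1998 3797 127686
30 1940 3855 123831
31 1882 3913 119918
32 1822 3973 115945
33 1762 4033 111912
34 1701 4094 107818
35 1638 4157 103661
36 1575 4220 99441
37 1511 4284 95157
38 1446 4349 90808
39 1380 4415 86393
40 1313 4482 81911
41 1245 4550 77361
42 1175 4620 72741
43 1105 4690 68051
44 1034 4761 63290
45 962 4833 58457
46 888 4907 53550
47 813 4982 48568
48 738 5057 43511
49 661 5134 38377
50 583 5212 33165
51 504 5291 27874
52 423 5372 22502
53 342 5453 17049
54 259 5536 11513
55 174 5621 5892
56 89 5706 186
57 2 186 0

1. interest=⌊217546·152/10000⌋=3306; principal=5795-3306=2489; balance=217546-2489=215057
2. interest=⌊215057·152/10000⌋=3268; principal=5795-3268=2527; balance=215057-2527=212530
3. interest=⌊212530·152/10000⌋=3230; principal=5795-3230=2565; balance=212530-2565=209965
4. interest=⌊209965·152/10000⌋=3191; principal=5795-3191=2604; balance=209965-2604=207361
5. interest=⌊207361·152/10000⌋=3151; principal=5795-3151=2644; balance=207361-2644=204717
6. interest=⌊204717·152/10000⌋=3111; principal=5795-3111=2684; balance=204717-2684=202033
7. interest=⌊202033·152/10000⌋=3070; principal=5795-3070=2725; balance=202033-2725=199308
8. interest=⌊199308·152/10000⌋=3029; principal=5795-3029=2766; balance=199308-2766=196542
9. interest=⌊196542·152/10000⌋=2987; principal=5795-2987=2808; balance=196542-2808=193734
10. interest=⌊193734·152/10000⌋=2944; principal=5795-2944=2851; balance=193734-2851=190883
11. interest=⌊190883·152/10000⌋=2901; principal=5795-2901=2894; balance=190883-2894=187989
12. interest=⌊187989·152/10000⌋=2857; principal=5795-2857=2938; balance=187989-2938=185051
13. interest=⌊185051·152/10000⌋=2812; principal=5795-2812=2983; balance=185051-2983=182068
14. interest=⌊182068·152/10000⌋=2767; principal=5795-2767=3028; balance=182068-3028=179040
15. interest=⌊179040·152/10000⌋=2721; principal=5795-2721=3074; balance=179040-3074=175966
16. interest=⌊175966·152/10000⌋=2674; principal=5795-2674=3121; balance=175966-3121=172845
17. interest=⌊172845·152/10000⌋=2627; principal=5795-2627=3168; balance=172845-3168=169677
18. interest=⌊169677·152/10000⌋=2579; principal=5795-2579=3216; balance=169677-3216=166461
19. interest=⌊166461·152/10000⌋=2530; principal=5795-2530=3265; balance=166461-3265=163196
20. interest=⌊163196·152/10000⌋=2480; principal=5795-2480=3315; balance=163196-3315=159881
21. interest=⌊159881·152/10000⌋=2430; principal=5795-2430=3365; balance=159881-3365=156516
22. interest=⌊156516·152/10000⌋=2379; principal=5795-2379=3416; balance=156516-3416=153100
23. interest=⌊153100·152/10000⌋=2327; principal=5795-2327=3468; balance=153100-3468=149632
24. interest=⌊149632·152/10000⌋=2274; principal=5795-2274=3521; balance=149632-3521=146111
25. interest=⌊146111·152/10000⌋=2220; principal=5795-2220=3575; balance=146111-3575=142536
26. interest=⌊142536·152/10000⌋=2166; principal=5795-2166=3629; balance=142536-3629=138907
27. interest=⌊138907·152/10000⌋=2111; principal=5795-2111=3684; balance=138907-3684=135223
28. interest=⌊135223·152/10000⌋=2055; principal=5795-2055=3740; balance=135223-3740=131483
29. interest=⌊131483·152/10000⌋=1998; principal=5795-1998=3797; balance=131483-3797=127686
30. interest=⌊127686·152/10000⌋=1940; principal=5795-1940=3855; balance=127686-3855=123831
31. interest=⌊123831·152/10000⌋=1882; principal=5795-1882=3913; balance=123831-3913=119918
32. interest=⌊119918·152/10000⌋=1822; principal=5795-1822=3973; balance=119918-3973=115945
33. interest=⌊115945·152/10000⌋=1762; principal=5795-1762=4033; balance=115945-4033=111912
34. interest=⌊111912·152/10000⌋=1701; principal=5795-1701=4094; balance=111912-4094=107818
35. interest=⌊107818·152/10000⌋=1638; principal=5795-1638=4157; balance=107818-4157=103661
36. interest=⌊103661·152/10000⌋=1575; principal=5795-1575=4220; balance=103661-4220=99441
37. interest=⌊99441·152/10000⌋=1511; principal=5795-1511=4284; balance=99441-4284=95157
38. interest=⌊95157·152/10000⌋=1446; principal=5795-1446=4349; balance=95157-4349=90808
39. interest=⌊90808·152/10000⌋=1380; principal=5795-1380=4415; balance=90808-4415=86393
40. interest=⌊86393·152/10000⌋=1313; principal=5795-1313=4482; balance=86393-4482=81911
41. interest=⌊81911·152/10000⌋=1245; principal=5795-1245=4550; balance=81911-4550=77361
42. interest=⌊77361·152/10000⌋=1175; principal=5795-1175=4620; balance=77361-4620=72741
43. interest=⌊72741·152/10000⌋=1105; principal=5795-1105=4690; balance=72741-4690=68051
44. interest=⌊68051·152/10000⌋=1034; principal=5795-1034=4761; balance=68051-4761=63290
45. interest=⌊63290·152/10000⌋=962; principal=5795-962=4833; balance=63290-4833=58457
46. interest=⌊58457·152/10000⌋=888; principal=5795-888=4907; balance=58457-4907=53550
47. interest=⌊53550·152/10000⌋=813; principal=5795-813=4982; balance=53550-4982=48568
48. interest=⌊48568·152/10000⌋=738; principal=5795-738=5057; balance=48568-5057=43511
49. interest=⌊43511·152/10000⌋=661; principal=5795-661=5134; balance=43511-5134=38377
50. interest=⌊38377·152/10000⌋=583; principal=5795-583=5212; balance=38377-5212=33165
51. interest=⌊33165·152/10000⌋=504; principal=5795-504=5291; balance=33165-5291=27874
52. interest=⌊27874·152/10000⌋=423; principal=5795-423=5372; balance=27874-5372=22502
53. interest=⌊22502·152/10000⌋=342; principal=5795-342=5453; balance=22502-5453=17049
54. interest=⌊17049·152/10000⌋=259; principal=5795-259=5536; balance=17049-5536=11513
55. interest=⌊11513·152/10000⌋=174; principal=5795-174=5621; balance=11513-5621=5892
56. interest=⌊5892·152/10000⌋=89; principal=5795-89=5706; balance=5892-5706=186
57. interest=⌊186·152/10000⌋=2; principal=min(5795-2,186)=186; balance=186-186=0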